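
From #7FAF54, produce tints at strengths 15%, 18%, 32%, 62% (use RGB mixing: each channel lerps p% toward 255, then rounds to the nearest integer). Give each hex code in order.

#92BB6E, #96BD73, #A8C98B, #CEE1BE

#7FAF54 is rgb(127, 175, 84).
15%: (127 + 19.2 = 146.2→146, 175 + 12 = 187→187, 84 + 25.65 = 109.65→110) → #92BB6E
18%: (127 + 23.04 = 150.04→150, 175 + 14.4 = 189.4→189, 84 + 30.78 = 114.78→115) → #96BD73
32%: (127 + 40.96 = 167.96→168, 175 + 25.6 = 200.6→201, 84 + 54.72 = 138.72→139) → #A8C98B
62%: (127 + 79.36 = 206.36→206, 175 + 49.6 = 224.6→225, 84 + 106.02 = 190.02→190) → #CEE1BE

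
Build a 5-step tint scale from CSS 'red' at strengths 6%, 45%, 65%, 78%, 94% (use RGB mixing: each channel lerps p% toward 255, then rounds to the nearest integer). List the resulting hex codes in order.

#FF0F0F, #FF7373, #FFA6A6, #FFC7C7, #FFF0F0

CSS red is rgb(255, 0, 0).
6%: (255→255, 0 + 15.3 = 15.3→15, 0 + 15.3 = 15.3→15) → #FF0F0F
45%: (255→255, 0 + 114.75 = 114.75→115, 0 + 114.75 = 114.75→115) → #FF7373
65%: (255→255, 0 + 165.75 = 165.75→166, 0 + 165.75 = 165.75→166) → #FFA6A6
78%: (255→255, 0 + 198.9 = 198.9→199, 0 + 198.9 = 198.9→199) → #FFC7C7
94%: (255→255, 0 + 239.7 = 239.7→240, 0 + 239.7 = 239.7→240) → #FFF0F0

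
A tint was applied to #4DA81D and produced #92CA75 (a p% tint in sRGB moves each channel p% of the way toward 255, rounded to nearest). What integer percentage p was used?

39%

#4DA81D is rgb(77, 168, 29); #92CA75 is rgb(146, 202, 117).
On the B channel (widest range): 117 ≈ 29 + (p/100)(255 − 29), so p ≈ 100×(117 − 29)/(255 − 29) = 8800/226 = 38.94.
p = 39 reproduces all three channels after rounding.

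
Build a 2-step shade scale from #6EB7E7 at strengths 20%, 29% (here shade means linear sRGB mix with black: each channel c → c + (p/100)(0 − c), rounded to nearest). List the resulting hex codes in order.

#5892B9, #4E82A4

#6EB7E7 is rgb(110, 183, 231).
20%: (110 − 22 = 88→88, 183 − 36.6 = 146.4→146, 231 − 46.2 = 184.8→185) → #5892B9
29%: (110 − 31.9 = 78.1→78, 183 − 53.07 = 129.93→130, 231 − 66.99 = 164.01→164) → #4E82A4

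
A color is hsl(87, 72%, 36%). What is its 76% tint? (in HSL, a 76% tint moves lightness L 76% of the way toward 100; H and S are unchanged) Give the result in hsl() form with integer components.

L moves 76% from 36 toward 100: 36 + 48.64 = 84.64 → 85.
H and S are unchanged.

hsl(87, 72%, 85%)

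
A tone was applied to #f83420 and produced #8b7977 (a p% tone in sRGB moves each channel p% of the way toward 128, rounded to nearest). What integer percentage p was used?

#f83420 is rgb(248, 52, 32); #8b7977 is rgb(139, 121, 119).
On the R channel (widest range): 139 ≈ 248 + (p/100)(128 − 248), so p ≈ 100×(139 − 248)/(128 − 248) = -10900/-120 = 90.83.
p = 91 reproduces all three channels after rounding.

91%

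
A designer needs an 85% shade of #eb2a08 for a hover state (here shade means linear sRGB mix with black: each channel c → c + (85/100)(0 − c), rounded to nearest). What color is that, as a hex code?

#230601

#eb2a08 is rgb(235, 42, 8).
An 85% shade moves each channel 85% toward 0:
  R: 235 − 199.75 = 35.25 → 35
  G: 42 + 0.85×(0−42) = 42 − 35.7 = 6.3 → 6
  B: 8 + 0.85×(0−8) = 8 − 6.8 = 1.2 → 1
rgb(35, 6, 1) = #230601.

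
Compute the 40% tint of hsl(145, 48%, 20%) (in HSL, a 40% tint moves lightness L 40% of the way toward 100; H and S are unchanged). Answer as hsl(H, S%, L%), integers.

L moves 40% from 20 toward 100: 20 + 32 = 52 → 52.
H and S are unchanged.

hsl(145, 48%, 52%)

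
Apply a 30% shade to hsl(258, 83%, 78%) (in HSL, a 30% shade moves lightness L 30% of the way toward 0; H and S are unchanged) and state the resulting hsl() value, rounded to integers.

L moves 30% from 78 toward 0: 78 − 23.4 = 54.6 → 55.
H and S are unchanged.

hsl(258, 83%, 55%)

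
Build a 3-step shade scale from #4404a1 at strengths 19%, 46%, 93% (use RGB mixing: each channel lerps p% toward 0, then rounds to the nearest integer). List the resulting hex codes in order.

#4404a1 is rgb(68, 4, 161).
19%: (68 − 12.92 = 55.08→55, 4 − 0.76 = 3.24→3, 161 − 30.59 = 130.41→130) → #370382
46%: (68 − 31.28 = 36.72→37, 4 − 1.84 = 2.16→2, 161 − 74.06 = 86.94→87) → #250257
93%: (68 − 63.24 = 4.76→5, 4 − 3.72 = 0.28→0, 161 − 149.73 = 11.27→11) → #05000b

#370382, #250257, #05000b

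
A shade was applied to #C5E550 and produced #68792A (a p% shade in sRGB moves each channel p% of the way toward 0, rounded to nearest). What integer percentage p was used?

#C5E550 is rgb(197, 229, 80); #68792A is rgb(104, 121, 42).
On the G channel (widest range): 121 ≈ 229 + (p/100)(0 − 229), so p ≈ 100×(121 − 229)/(0 − 229) = -10800/-229 = 47.16.
p = 47 reproduces all three channels after rounding.

47%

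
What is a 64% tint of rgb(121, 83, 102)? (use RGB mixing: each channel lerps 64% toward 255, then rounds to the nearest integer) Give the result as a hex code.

#CFC1C8

Per channel, c → c + 0.64(255 − c):
  R: 121 + 0.64×(255−121) = 121 + 85.76 = 206.76 → 207
  G: 83 + 0.64×(255−83) = 83 + 110.08 = 193.08 → 193
  B: 102 + 0.64×(255−102) = 102 + 97.92 = 199.92 → 200
rgb(207, 193, 200) = #CFC1C8.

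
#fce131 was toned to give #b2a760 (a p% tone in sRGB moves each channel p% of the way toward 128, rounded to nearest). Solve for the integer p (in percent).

#fce131 is rgb(252, 225, 49); #b2a760 is rgb(178, 167, 96).
On the R channel (widest range): 178 ≈ 252 + (p/100)(128 − 252), so p ≈ 100×(178 − 252)/(128 − 252) = -7400/-124 = 59.68.
p = 60 reproduces all three channels after rounding.

60%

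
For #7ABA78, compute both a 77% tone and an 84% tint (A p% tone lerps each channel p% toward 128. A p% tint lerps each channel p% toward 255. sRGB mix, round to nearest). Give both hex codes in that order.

#7F8D7E, #EAF4E9

#7ABA78 is rgb(122, 186, 120).
77% tone:
  R: 122 + 0.77×(128−122) = 122 + 4.62 = 126.62 → 127
  G: 186 − 44.66 = 141.34 → 141
  B: 120 + 0.77×(128−120) = 120 + 6.16 = 126.16 → 126
  → #7F8D7E
84% tint:
  R: 122 + 111.72 = 233.72 → 234
  G: 186 + 57.96 = 243.96 → 244
  B: 120 + 0.84×(255−120) = 120 + 113.4 = 233.4 → 233
  → #EAF4E9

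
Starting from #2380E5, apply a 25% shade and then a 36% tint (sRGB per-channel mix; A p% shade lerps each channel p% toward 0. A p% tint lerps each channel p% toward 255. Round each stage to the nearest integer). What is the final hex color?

#6C99CA

#2380E5 is rgb(35, 128, 229).
Per channel, c → c + 0.25(0 − c):
  R: 35 − 8.75 = 26.25 → 26
  G: 128 − 32 = 96 → 96
  B: 229 − 57.25 = 171.75 → 172
After the shade: rgb(26, 96, 172) = #1A60AC.
A 36% tint moves each channel 36% toward 255:
  R: 26 + 0.36×(255−26) = 26 + 82.44 = 108.44 → 108
  G: 96 + 0.36×(255−96) = 96 + 57.24 = 153.24 → 153
  B: 172 + 29.88 = 201.88 → 202
rgb(108, 153, 202) = #6C99CA.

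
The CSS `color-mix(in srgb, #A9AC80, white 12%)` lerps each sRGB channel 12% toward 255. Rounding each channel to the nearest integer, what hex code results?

#B3B68F

#A9AC80 is rgb(169, 172, 128).
A 12% tint moves each channel 12% toward 255:
  R: 169 + 0.12×(255−169) = 169 + 10.32 = 179.32 → 179
  G: 172 + 9.96 = 181.96 → 182
  B: 128 + 15.24 = 143.24 → 143
rgb(179, 182, 143) = #B3B68F.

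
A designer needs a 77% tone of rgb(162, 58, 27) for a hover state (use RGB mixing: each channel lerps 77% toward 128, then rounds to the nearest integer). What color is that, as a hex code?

Per channel, c → c + 0.77(128 − c):
  R: 162 − 26.18 = 135.82 → 136
  G: 58 + 0.77×(128−58) = 58 + 53.9 = 111.9 → 112
  B: 27 + 77.77 = 104.77 → 105
rgb(136, 112, 105) = #887069.

#887069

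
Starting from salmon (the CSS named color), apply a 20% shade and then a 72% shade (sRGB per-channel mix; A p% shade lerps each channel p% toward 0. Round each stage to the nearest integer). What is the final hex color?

CSS salmon is rgb(250, 128, 114).
A 20% shade moves each channel 20% toward 0:
  R: 250 + 0.2×(0−250) = 250 − 50 = 200 → 200
  G: 128 + 0.2×(0−128) = 128 − 25.6 = 102.4 → 102
  B: 114 − 22.8 = 91.2 → 91
After the shade: rgb(200, 102, 91) = #C8665B.
Per channel, c → c + 0.72(0 − c):
  R: 200 + 0.72×(0−200) = 200 − 144 = 56 → 56
  G: 102 − 73.44 = 28.56 → 29
  B: 91 + 0.72×(0−91) = 91 − 65.52 = 25.48 → 25
rgb(56, 29, 25) = #381D19.

#381D19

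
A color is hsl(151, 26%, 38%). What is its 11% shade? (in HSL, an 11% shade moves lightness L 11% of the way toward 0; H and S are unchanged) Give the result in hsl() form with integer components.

L moves 11% from 38 toward 0: 38 − 4.18 = 33.82 → 34.
H and S are unchanged.

hsl(151, 26%, 34%)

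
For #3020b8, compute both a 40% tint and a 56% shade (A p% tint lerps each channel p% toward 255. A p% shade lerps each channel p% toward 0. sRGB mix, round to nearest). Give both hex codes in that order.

#3020b8 is rgb(48, 32, 184).
40% tint:
  R: 48 + 0.4×(255−48) = 48 + 82.8 = 130.8 → 131
  G: 32 + 89.2 = 121.2 → 121
  B: 184 + 0.4×(255−184) = 184 + 28.4 = 212.4 → 212
  → #8379d4
56% shade:
  R: 48 + 0.56×(0−48) = 48 − 26.88 = 21.12 → 21
  G: 32 + 0.56×(0−32) = 32 − 17.92 = 14.08 → 14
  B: 184 + 0.56×(0−184) = 184 − 103.04 = 80.96 → 81
  → #150e51

#8379d4, #150e51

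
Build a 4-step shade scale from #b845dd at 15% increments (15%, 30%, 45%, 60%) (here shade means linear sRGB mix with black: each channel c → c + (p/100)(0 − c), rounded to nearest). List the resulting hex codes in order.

#9c3bbc, #81309b, #65267a, #4a1c58

#b845dd is rgb(184, 69, 221).
15%: (184 − 27.6 = 156.4→156, 69 − 10.35 = 58.65→59, 221 − 33.15 = 187.85→188) → #9c3bbc
30%: (184 − 55.2 = 128.8→129, 69 − 20.7 = 48.3→48, 221 − 66.3 = 154.7→155) → #81309b
45%: (184 − 82.8 = 101.2→101, 69 − 31.05 = 37.95→38, 221 − 99.45 = 121.55→122) → #65267a
60%: (184 − 110.4 = 73.6→74, 69 − 41.4 = 27.6→28, 221 − 132.6 = 88.4→88) → #4a1c58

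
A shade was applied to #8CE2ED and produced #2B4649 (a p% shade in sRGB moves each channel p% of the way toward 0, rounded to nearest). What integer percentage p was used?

#8CE2ED is rgb(140, 226, 237); #2B4649 is rgb(43, 70, 73).
On the B channel (widest range): 73 ≈ 237 + (p/100)(0 − 237), so p ≈ 100×(73 − 237)/(0 − 237) = -16400/-237 = 69.20.
p = 69 reproduces all three channels after rounding.

69%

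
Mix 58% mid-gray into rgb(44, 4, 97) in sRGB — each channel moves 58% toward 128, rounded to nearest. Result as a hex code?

Per channel, c → c + 0.58(128 − c):
  R: 44 + 48.72 = 92.72 → 93
  G: 4 + 0.58×(128−4) = 4 + 71.92 = 75.92 → 76
  B: 97 + 0.58×(128−97) = 97 + 17.98 = 114.98 → 115
rgb(93, 76, 115) = #5D4C73.

#5D4C73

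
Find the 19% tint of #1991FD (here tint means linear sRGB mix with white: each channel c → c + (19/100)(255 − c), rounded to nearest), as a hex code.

#45A6FD

#1991FD is rgb(25, 145, 253).
A 19% tint moves each channel 19% toward 255:
  R: 25 + 0.19×(255−25) = 25 + 43.7 = 68.7 → 69
  G: 145 + 20.9 = 165.9 → 166
  B: 253 + 0.38 = 253.38 → 253
rgb(69, 166, 253) = #45A6FD.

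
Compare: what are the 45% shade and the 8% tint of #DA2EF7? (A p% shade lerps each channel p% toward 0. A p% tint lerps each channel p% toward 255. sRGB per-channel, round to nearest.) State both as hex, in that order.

#781988, #DD3FF8

#DA2EF7 is rgb(218, 46, 247).
45% shade:
  R: 218 + 0.45×(0−218) = 218 − 98.1 = 119.9 → 120
  G: 46 − 20.7 = 25.3 → 25
  B: 247 + 0.45×(0−247) = 247 − 111.15 = 135.85 → 136
  → #781988
8% tint:
  R: 218 + 0.08×(255−218) = 218 + 2.96 = 220.96 → 221
  G: 46 + 16.72 = 62.72 → 63
  B: 247 + 0.08×(255−247) = 247 + 0.64 = 247.64 → 248
  → #DD3FF8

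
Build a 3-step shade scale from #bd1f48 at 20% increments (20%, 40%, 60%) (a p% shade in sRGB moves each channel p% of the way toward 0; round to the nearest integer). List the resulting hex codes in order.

#97193a, #71132b, #4c0c1d

#bd1f48 is rgb(189, 31, 72).
20%: (189 − 37.8 = 151.2→151, 31 − 6.2 = 24.8→25, 72 − 14.4 = 57.6→58) → #97193a
40%: (189 − 75.6 = 113.4→113, 31 − 12.4 = 18.6→19, 72 − 28.8 = 43.2→43) → #71132b
60%: (189 − 113.4 = 75.6→76, 31 − 18.6 = 12.4→12, 72 − 43.2 = 28.8→29) → #4c0c1d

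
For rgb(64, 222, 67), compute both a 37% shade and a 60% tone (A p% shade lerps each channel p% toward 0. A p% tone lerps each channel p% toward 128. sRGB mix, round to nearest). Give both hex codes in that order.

#288c2a, #66a668

37% shade:
  R: 64 + 0.37×(0−64) = 64 − 23.68 = 40.32 → 40
  G: 222 + 0.37×(0−222) = 222 − 82.14 = 139.86 → 140
  B: 67 + 0.37×(0−67) = 67 − 24.79 = 42.21 → 42
  → #288c2a
60% tone:
  R: 64 + 38.4 = 102.4 → 102
  G: 222 + 0.6×(128−222) = 222 − 56.4 = 165.6 → 166
  B: 67 + 0.6×(128−67) = 67 + 36.6 = 103.6 → 104
  → #66a668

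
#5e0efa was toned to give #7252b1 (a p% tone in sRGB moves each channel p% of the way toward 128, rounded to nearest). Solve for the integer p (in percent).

#5e0efa is rgb(94, 14, 250); #7252b1 is rgb(114, 82, 177).
On the B channel (widest range): 177 ≈ 250 + (p/100)(128 − 250), so p ≈ 100×(177 − 250)/(128 − 250) = -7300/-122 = 59.84.
p = 60 reproduces all three channels after rounding.

60%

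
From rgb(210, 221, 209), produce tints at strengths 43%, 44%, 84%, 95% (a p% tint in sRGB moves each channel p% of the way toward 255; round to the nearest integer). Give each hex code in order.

#e5ece5, #e6ece5, #f8faf8, #fdfdfd

43%: (210 + 19.35 = 229.35→229, 221 + 14.62 = 235.62→236, 209 + 19.78 = 228.78→229) → #e5ece5
44%: (210 + 19.8 = 229.8→230, 221 + 14.96 = 235.96→236, 209 + 20.24 = 229.24→229) → #e6ece5
84%: (210 + 37.8 = 247.8→248, 221 + 28.56 = 249.56→250, 209 + 38.64 = 247.64→248) → #f8faf8
95%: (210 + 42.75 = 252.75→253, 221 + 32.3 = 253.3→253, 209 + 43.7 = 252.7→253) → #fdfdfd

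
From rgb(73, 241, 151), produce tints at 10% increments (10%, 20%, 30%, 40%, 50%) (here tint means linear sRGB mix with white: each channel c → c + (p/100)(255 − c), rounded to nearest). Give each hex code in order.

#5BF2A1, #6DF4AC, #80F5B6, #92F7C1, #A4F8CB

10%: (73 + 18.2 = 91.2→91, 241 + 1.4 = 242.4→242, 151 + 10.4 = 161.4→161) → #5BF2A1
20%: (73 + 36.4 = 109.4→109, 241 + 2.8 = 243.8→244, 151 + 20.8 = 171.8→172) → #6DF4AC
30%: (73 + 54.6 = 127.6→128, 241 + 4.2 = 245.2→245, 151 + 31.2 = 182.2→182) → #80F5B6
40%: (73 + 72.8 = 145.8→146, 241 + 5.6 = 246.6→247, 151 + 41.6 = 192.6→193) → #92F7C1
50%: (73 + 91 = 164→164, 241 + 7 = 248→248, 151 + 52 = 203→203) → #A4F8CB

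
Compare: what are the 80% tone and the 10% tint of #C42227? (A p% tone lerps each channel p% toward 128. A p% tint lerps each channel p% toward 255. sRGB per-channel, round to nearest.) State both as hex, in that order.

#8E6D6E, #CA383D

#C42227 is rgb(196, 34, 39).
80% tone:
  R: 196 + 0.8×(128−196) = 196 − 54.4 = 141.6 → 142
  G: 34 + 0.8×(128−34) = 34 + 75.2 = 109.2 → 109
  B: 39 + 0.8×(128−39) = 39 + 71.2 = 110.2 → 110
  → #8E6D6E
10% tint:
  R: 196 + 5.9 = 201.9 → 202
  G: 34 + 22.1 = 56.1 → 56
  B: 39 + 0.1×(255−39) = 39 + 21.6 = 60.6 → 61
  → #CA383D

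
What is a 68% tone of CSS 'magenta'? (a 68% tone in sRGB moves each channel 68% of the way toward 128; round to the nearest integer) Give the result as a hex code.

#a957a9

CSS magenta is rgb(255, 0, 255).
Per channel, c → c + 0.68(128 − c):
  R: 255 − 86.36 = 168.64 → 169
  G: 0 + 0.68×(128−0) = 0 + 87.04 = 87.04 → 87
  B: 255 + 0.68×(128−255) = 255 − 86.36 = 168.64 → 169
rgb(169, 87, 169) = #a957a9.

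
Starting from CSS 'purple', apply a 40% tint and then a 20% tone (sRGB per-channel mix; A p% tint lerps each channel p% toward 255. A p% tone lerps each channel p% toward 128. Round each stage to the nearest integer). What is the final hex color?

CSS purple is rgb(128, 0, 128).
Lerp each channel 40% toward 255:
  R: 128 + 50.8 = 178.8 → 179
  G: 0 + 0.4×(255−0) = 0 + 102 = 102 → 102
  B: 128 + 50.8 = 178.8 → 179
After the tint: rgb(179, 102, 179) = #B366B3.
Per channel, c → c + 0.2(128 − c):
  R: 179 + 0.2×(128−179) = 179 − 10.2 = 168.8 → 169
  G: 102 + 0.2×(128−102) = 102 + 5.2 = 107.2 → 107
  B: 179 − 10.2 = 168.8 → 169
rgb(169, 107, 169) = #A96BA9.

#A96BA9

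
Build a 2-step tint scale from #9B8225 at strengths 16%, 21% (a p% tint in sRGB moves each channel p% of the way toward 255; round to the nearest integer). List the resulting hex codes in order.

#AB9648, #B09C53

#9B8225 is rgb(155, 130, 37).
16%: (155 + 16 = 171→171, 130 + 20 = 150→150, 37 + 34.88 = 71.88→72) → #AB9648
21%: (155 + 21 = 176→176, 130 + 26.25 = 156.25→156, 37 + 45.78 = 82.78→83) → #B09C53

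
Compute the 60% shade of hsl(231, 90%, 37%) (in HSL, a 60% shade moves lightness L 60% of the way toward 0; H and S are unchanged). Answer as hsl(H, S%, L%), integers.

hsl(231, 90%, 15%)

L moves 60% from 37 toward 0: 37 − 22.2 = 14.8 → 15.
H and S are unchanged.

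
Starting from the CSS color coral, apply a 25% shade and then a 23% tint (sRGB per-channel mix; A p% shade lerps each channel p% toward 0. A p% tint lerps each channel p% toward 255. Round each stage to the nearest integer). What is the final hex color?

CSS coral is rgb(255, 127, 80).
Per channel, c → c + 0.25(0 − c):
  R: 255 + 0.25×(0−255) = 255 − 63.75 = 191.25 → 191
  G: 127 + 0.25×(0−127) = 127 − 31.75 = 95.25 → 95
  B: 80 + 0.25×(0−80) = 80 − 20 = 60 → 60
After the shade: rgb(191, 95, 60) = #BF5F3C.
A 23% tint moves each channel 23% toward 255:
  R: 191 + 0.23×(255−191) = 191 + 14.72 = 205.72 → 206
  G: 95 + 0.23×(255−95) = 95 + 36.8 = 131.8 → 132
  B: 60 + 44.85 = 104.85 → 105
rgb(206, 132, 105) = #CE8469.

#CE8469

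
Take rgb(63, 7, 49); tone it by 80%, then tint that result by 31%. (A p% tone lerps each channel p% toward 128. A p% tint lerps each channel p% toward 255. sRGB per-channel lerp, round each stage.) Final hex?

#9E979C

Per channel, c → c + 0.8(128 − c):
  R: 63 + 0.8×(128−63) = 63 + 52 = 115 → 115
  G: 7 + 0.8×(128−7) = 7 + 96.8 = 103.8 → 104
  B: 49 + 63.2 = 112.2 → 112
After the tone: rgb(115, 104, 112) = #736870.
Per channel, c → c + 0.31(255 − c):
  R: 115 + 43.4 = 158.4 → 158
  G: 104 + 46.81 = 150.81 → 151
  B: 112 + 44.33 = 156.33 → 156
rgb(158, 151, 156) = #9E979C.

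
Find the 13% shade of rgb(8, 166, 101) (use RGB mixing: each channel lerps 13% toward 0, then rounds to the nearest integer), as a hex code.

#079058

A 13% shade moves each channel 13% toward 0:
  R: 8 − 1.04 = 6.96 → 7
  G: 166 + 0.13×(0−166) = 166 − 21.58 = 144.42 → 144
  B: 101 − 13.13 = 87.87 → 88
rgb(7, 144, 88) = #079058.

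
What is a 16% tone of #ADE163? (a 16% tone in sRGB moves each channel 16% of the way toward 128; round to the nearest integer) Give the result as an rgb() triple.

#ADE163 is rgb(173, 225, 99).
Per channel, c → c + 0.16(128 − c):
  R: 173 + 0.16×(128−173) = 173 − 7.2 = 165.8 → 166
  G: 225 − 15.52 = 209.48 → 209
  B: 99 + 0.16×(128−99) = 99 + 4.64 = 103.64 → 104

rgb(166, 209, 104)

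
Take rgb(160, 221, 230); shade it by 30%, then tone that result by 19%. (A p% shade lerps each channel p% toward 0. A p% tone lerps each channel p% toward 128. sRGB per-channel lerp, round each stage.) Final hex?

Lerp each channel 30% toward 0:
  R: 160 + 0.3×(0−160) = 160 − 48 = 112 → 112
  G: 221 + 0.3×(0−221) = 221 − 66.3 = 154.7 → 155
  B: 230 + 0.3×(0−230) = 230 − 69 = 161 → 161
After the shade: rgb(112, 155, 161) = #709BA1.
Per channel, c → c + 0.19(128 − c):
  R: 112 + 0.19×(128−112) = 112 + 3.04 = 115.04 → 115
  G: 155 − 5.13 = 149.87 → 150
  B: 161 + 0.19×(128−161) = 161 − 6.27 = 154.73 → 155
rgb(115, 150, 155) = #73969B.

#73969B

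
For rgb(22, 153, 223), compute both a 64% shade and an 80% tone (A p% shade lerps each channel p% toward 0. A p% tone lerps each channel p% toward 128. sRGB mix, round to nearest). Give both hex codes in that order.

#083750, #6B8593

64% shade:
  R: 22 + 0.64×(0−22) = 22 − 14.08 = 7.92 → 8
  G: 153 + 0.64×(0−153) = 153 − 97.92 = 55.08 → 55
  B: 223 + 0.64×(0−223) = 223 − 142.72 = 80.28 → 80
  → #083750
80% tone:
  R: 22 + 84.8 = 106.8 → 107
  G: 153 + 0.8×(128−153) = 153 − 20 = 133 → 133
  B: 223 + 0.8×(128−223) = 223 − 76 = 147 → 147
  → #6B8593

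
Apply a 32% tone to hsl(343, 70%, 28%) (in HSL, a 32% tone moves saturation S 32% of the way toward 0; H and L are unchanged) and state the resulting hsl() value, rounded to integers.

hsl(343, 48%, 28%)

S moves 32% from 70 toward 0: 70 − 22.4 = 47.6 → 48.
H and L are unchanged.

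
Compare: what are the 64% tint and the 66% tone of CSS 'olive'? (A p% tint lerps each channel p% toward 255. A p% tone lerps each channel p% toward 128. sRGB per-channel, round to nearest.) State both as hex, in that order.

CSS olive is rgb(128, 128, 0).
64% tint:
  R: 128 + 0.64×(255−128) = 128 + 81.28 = 209.28 → 209
  G: 128 + 81.28 = 209.28 → 209
  B: 0 + 163.2 = 163.2 → 163
  → #d1d1a3
66% tone:
  R: 128 + 0.66×(128−128) = 128 + 0 = 128 → 128
  G: 128 + 0.66×(128−128) = 128 + 0 = 128 → 128
  B: 0 + 0.66×(128−0) = 0 + 84.48 = 84.48 → 84
  → #808054

#d1d1a3, #808054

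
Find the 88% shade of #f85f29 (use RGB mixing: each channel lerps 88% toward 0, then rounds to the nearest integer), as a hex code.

#f85f29 is rgb(248, 95, 41).
Lerp each channel 88% toward 0:
  R: 248 − 218.24 = 29.76 → 30
  G: 95 + 0.88×(0−95) = 95 − 83.6 = 11.4 → 11
  B: 41 + 0.88×(0−41) = 41 − 36.08 = 4.92 → 5
rgb(30, 11, 5) = #1e0b05.

#1e0b05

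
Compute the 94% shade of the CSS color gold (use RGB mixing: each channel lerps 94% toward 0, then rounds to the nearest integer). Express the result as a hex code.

#0F0D00

CSS gold is rgb(255, 215, 0).
Lerp each channel 94% toward 0:
  R: 255 − 239.7 = 15.3 → 15
  G: 215 + 0.94×(0−215) = 215 − 202.1 = 12.9 → 13
  B: 0 + 0 = 0 → 0
rgb(15, 13, 0) = #0F0D00.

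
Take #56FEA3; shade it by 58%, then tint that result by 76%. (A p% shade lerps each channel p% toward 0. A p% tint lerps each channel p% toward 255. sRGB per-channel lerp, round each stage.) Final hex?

#CADBD2

#56FEA3 is rgb(86, 254, 163).
Per channel, c → c + 0.58(0 − c):
  R: 86 − 49.88 = 36.12 → 36
  G: 254 + 0.58×(0−254) = 254 − 147.32 = 106.68 → 107
  B: 163 + 0.58×(0−163) = 163 − 94.54 = 68.46 → 68
After the shade: rgb(36, 107, 68) = #246B44.
A 76% tint moves each channel 76% toward 255:
  R: 36 + 0.76×(255−36) = 36 + 166.44 = 202.44 → 202
  G: 107 + 112.48 = 219.48 → 219
  B: 68 + 0.76×(255−68) = 68 + 142.12 = 210.12 → 210
rgb(202, 219, 210) = #CADBD2.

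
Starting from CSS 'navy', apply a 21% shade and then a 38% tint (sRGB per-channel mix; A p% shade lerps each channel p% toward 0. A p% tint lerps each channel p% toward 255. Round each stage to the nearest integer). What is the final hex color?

CSS navy is rgb(0, 0, 128).
Lerp each channel 21% toward 0:
  R: 0 + 0 = 0 → 0
  G: 0 + 0.21×(0−0) = 0 + 0 = 0 → 0
  B: 128 + 0.21×(0−128) = 128 − 26.88 = 101.12 → 101
After the shade: rgb(0, 0, 101) = #000065.
Per channel, c → c + 0.38(255 − c):
  R: 0 + 0.38×(255−0) = 0 + 96.9 = 96.9 → 97
  G: 0 + 0.38×(255−0) = 0 + 96.9 = 96.9 → 97
  B: 101 + 0.38×(255−101) = 101 + 58.52 = 159.52 → 160
rgb(97, 97, 160) = #6161A0.

#6161A0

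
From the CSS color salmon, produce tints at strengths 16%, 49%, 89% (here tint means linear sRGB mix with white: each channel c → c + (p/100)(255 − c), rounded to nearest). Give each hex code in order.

#FB9489, #FCBEB7, #FEF1EF

CSS salmon is rgb(250, 128, 114).
16%: (250 + 0.8 = 250.8→251, 128 + 20.32 = 148.32→148, 114 + 22.56 = 136.56→137) → #FB9489
49%: (250 + 2.45 = 252.45→252, 128 + 62.23 = 190.23→190, 114 + 69.09 = 183.09→183) → #FCBEB7
89%: (250 + 4.45 = 254.45→254, 128 + 113.03 = 241.03→241, 114 + 125.49 = 239.49→239) → #FEF1EF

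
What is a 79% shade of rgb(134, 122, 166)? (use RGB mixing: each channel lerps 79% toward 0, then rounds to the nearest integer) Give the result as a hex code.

#1C1A23

Per channel, c → c + 0.79(0 − c):
  R: 134 + 0.79×(0−134) = 134 − 105.86 = 28.14 → 28
  G: 122 + 0.79×(0−122) = 122 − 96.38 = 25.62 → 26
  B: 166 + 0.79×(0−166) = 166 − 131.14 = 34.86 → 35
rgb(28, 26, 35) = #1C1A23.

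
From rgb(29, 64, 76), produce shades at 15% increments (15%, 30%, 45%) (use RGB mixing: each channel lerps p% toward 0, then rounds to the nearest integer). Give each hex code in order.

15%: (29 − 4.35 = 24.65→25, 64 − 9.6 = 54.4→54, 76 − 11.4 = 64.6→65) → #193641
30%: (29 − 8.7 = 20.3→20, 64 − 19.2 = 44.8→45, 76 − 22.8 = 53.2→53) → #142D35
45%: (29 − 13.05 = 15.95→16, 64 − 28.8 = 35.2→35, 76 − 34.2 = 41.8→42) → #10232A

#193641, #142D35, #10232A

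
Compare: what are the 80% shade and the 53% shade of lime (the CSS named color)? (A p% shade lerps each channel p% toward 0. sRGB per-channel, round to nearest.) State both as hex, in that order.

#003300, #007800

CSS lime is rgb(0, 255, 0).
80% shade:
  R: 0 + 0.8×(0−0) = 0 + 0 = 0 → 0
  G: 255 + 0.8×(0−255) = 255 − 204 = 51 → 51
  B: 0 + 0.8×(0−0) = 0 + 0 = 0 → 0
  → #003300
53% shade:
  R: 0 + 0 = 0 → 0
  G: 255 + 0.53×(0−255) = 255 − 135.15 = 119.85 → 120
  B: 0 + 0.53×(0−0) = 0 + 0 = 0 → 0
  → #007800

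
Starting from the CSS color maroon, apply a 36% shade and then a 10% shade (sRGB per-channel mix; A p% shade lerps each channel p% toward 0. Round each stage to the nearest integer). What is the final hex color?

#4a0000

CSS maroon is rgb(128, 0, 0).
Per channel, c → c + 0.36(0 − c):
  R: 128 − 46.08 = 81.92 → 82
  G: 0 + 0.36×(0−0) = 0 + 0 = 0 → 0
  B: 0 + 0.36×(0−0) = 0 + 0 = 0 → 0
After the shade: rgb(82, 0, 0) = #520000.
A 10% shade moves each channel 10% toward 0:
  R: 82 − 8.2 = 73.8 → 74
  G: 0 + 0 = 0 → 0
  B: 0 + 0.1×(0−0) = 0 + 0 = 0 → 0
rgb(74, 0, 0) = #4a0000.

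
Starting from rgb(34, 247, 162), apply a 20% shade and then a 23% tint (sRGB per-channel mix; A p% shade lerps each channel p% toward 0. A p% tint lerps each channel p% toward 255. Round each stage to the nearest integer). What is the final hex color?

#4FD39F

Lerp each channel 20% toward 0:
  R: 34 + 0.2×(0−34) = 34 − 6.8 = 27.2 → 27
  G: 247 − 49.4 = 197.6 → 198
  B: 162 + 0.2×(0−162) = 162 − 32.4 = 129.6 → 130
After the shade: rgb(27, 198, 130) = #1BC682.
Lerp each channel 23% toward 255:
  R: 27 + 52.44 = 79.44 → 79
  G: 198 + 13.11 = 211.11 → 211
  B: 130 + 28.75 = 158.75 → 159
rgb(79, 211, 159) = #4FD39F.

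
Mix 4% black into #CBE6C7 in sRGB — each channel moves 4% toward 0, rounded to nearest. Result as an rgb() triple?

rgb(195, 221, 191)

#CBE6C7 is rgb(203, 230, 199).
Lerp each channel 4% toward 0:
  R: 203 + 0.04×(0−203) = 203 − 8.12 = 194.88 → 195
  G: 230 + 0.04×(0−230) = 230 − 9.2 = 220.8 → 221
  B: 199 + 0.04×(0−199) = 199 − 7.96 = 191.04 → 191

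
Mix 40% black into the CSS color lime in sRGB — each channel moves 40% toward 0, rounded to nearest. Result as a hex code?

CSS lime is rgb(0, 255, 0).
Per channel, c → c + 0.4(0 − c):
  R: 0 + 0.4×(0−0) = 0 + 0 = 0 → 0
  G: 255 − 102 = 153 → 153
  B: 0 + 0.4×(0−0) = 0 + 0 = 0 → 0
rgb(0, 153, 0) = #009900.

#009900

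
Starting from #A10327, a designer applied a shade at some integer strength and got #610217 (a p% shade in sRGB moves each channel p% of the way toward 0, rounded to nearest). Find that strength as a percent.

40%

#A10327 is rgb(161, 3, 39); #610217 is rgb(97, 2, 23).
On the R channel (widest range): 97 ≈ 161 + (p/100)(0 − 161), so p ≈ 100×(97 − 161)/(0 − 161) = -6400/-161 = 39.75.
p = 40 reproduces all three channels after rounding.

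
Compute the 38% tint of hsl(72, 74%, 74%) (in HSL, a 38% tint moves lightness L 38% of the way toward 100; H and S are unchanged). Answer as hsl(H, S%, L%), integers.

L moves 38% from 74 toward 100: 74 + 9.88 = 83.88 → 84.
H and S are unchanged.

hsl(72, 74%, 84%)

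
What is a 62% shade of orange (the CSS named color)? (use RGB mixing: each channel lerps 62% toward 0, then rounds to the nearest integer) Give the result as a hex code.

#613F00

CSS orange is rgb(255, 165, 0).
Per channel, c → c + 0.62(0 − c):
  R: 255 − 158.1 = 96.9 → 97
  G: 165 + 0.62×(0−165) = 165 − 102.3 = 62.7 → 63
  B: 0 + 0.62×(0−0) = 0 + 0 = 0 → 0
rgb(97, 63, 0) = #613F00.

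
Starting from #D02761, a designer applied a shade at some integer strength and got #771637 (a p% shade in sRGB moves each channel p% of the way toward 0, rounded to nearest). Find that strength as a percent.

43%

#D02761 is rgb(208, 39, 97); #771637 is rgb(119, 22, 55).
On the R channel (widest range): 119 ≈ 208 + (p/100)(0 − 208), so p ≈ 100×(119 − 208)/(0 − 208) = -8900/-208 = 42.79.
p = 43 reproduces all three channels after rounding.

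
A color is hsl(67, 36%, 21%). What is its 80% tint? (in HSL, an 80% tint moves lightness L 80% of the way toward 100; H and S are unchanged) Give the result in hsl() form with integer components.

L moves 80% from 21 toward 100: 21 + 63.2 = 84.2 → 84.
H and S are unchanged.

hsl(67, 36%, 84%)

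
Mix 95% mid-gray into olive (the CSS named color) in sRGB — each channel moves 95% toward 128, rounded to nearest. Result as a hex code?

CSS olive is rgb(128, 128, 0).
Lerp each channel 95% toward 128:
  R: 128 + 0.95×(128−128) = 128 + 0 = 128 → 128
  G: 128 + 0 = 128 → 128
  B: 0 + 121.6 = 121.6 → 122
rgb(128, 128, 122) = #80807a.

#80807a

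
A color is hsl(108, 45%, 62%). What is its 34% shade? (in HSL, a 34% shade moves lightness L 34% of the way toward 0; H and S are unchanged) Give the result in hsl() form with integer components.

hsl(108, 45%, 41%)

L moves 34% from 62 toward 0: 62 − 21.08 = 40.92 → 41.
H and S are unchanged.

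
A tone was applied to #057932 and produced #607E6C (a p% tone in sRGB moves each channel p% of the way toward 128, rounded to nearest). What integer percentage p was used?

74%

#057932 is rgb(5, 121, 50); #607E6C is rgb(96, 126, 108).
On the R channel (widest range): 96 ≈ 5 + (p/100)(128 − 5), so p ≈ 100×(96 − 5)/(128 − 5) = 9100/123 = 73.98.
p = 74 reproduces all three channels after rounding.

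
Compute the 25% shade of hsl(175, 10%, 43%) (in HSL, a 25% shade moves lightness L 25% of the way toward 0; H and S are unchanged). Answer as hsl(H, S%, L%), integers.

L moves 25% from 43 toward 0: 43 − 10.75 = 32.25 → 32.
H and S are unchanged.

hsl(175, 10%, 32%)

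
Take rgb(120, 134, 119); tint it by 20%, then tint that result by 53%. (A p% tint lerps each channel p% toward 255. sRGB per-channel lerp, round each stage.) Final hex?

#CCD1CC

Per channel, c → c + 0.2(255 − c):
  R: 120 + 0.2×(255−120) = 120 + 27 = 147 → 147
  G: 134 + 24.2 = 158.2 → 158
  B: 119 + 0.2×(255−119) = 119 + 27.2 = 146.2 → 146
After the tint: rgb(147, 158, 146) = #939E92.
Per channel, c → c + 0.53(255 − c):
  R: 147 + 0.53×(255−147) = 147 + 57.24 = 204.24 → 204
  G: 158 + 0.53×(255−158) = 158 + 51.41 = 209.41 → 209
  B: 146 + 0.53×(255−146) = 146 + 57.77 = 203.77 → 204
rgb(204, 209, 204) = #CCD1CC.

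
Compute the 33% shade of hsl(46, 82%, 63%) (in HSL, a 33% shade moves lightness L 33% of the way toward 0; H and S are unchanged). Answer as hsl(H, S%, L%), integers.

L moves 33% from 63 toward 0: 63 − 20.79 = 42.21 → 42.
H and S are unchanged.

hsl(46, 82%, 42%)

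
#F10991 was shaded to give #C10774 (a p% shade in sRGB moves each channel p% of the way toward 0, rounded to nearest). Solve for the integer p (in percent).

#F10991 is rgb(241, 9, 145); #C10774 is rgb(193, 7, 116).
On the R channel (widest range): 193 ≈ 241 + (p/100)(0 − 241), so p ≈ 100×(193 − 241)/(0 − 241) = -4800/-241 = 19.92.
p = 20 reproduces all three channels after rounding.

20%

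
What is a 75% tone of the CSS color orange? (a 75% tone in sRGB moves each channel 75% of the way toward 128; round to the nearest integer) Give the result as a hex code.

#a08960

CSS orange is rgb(255, 165, 0).
Lerp each channel 75% toward 128:
  R: 255 + 0.75×(128−255) = 255 − 95.25 = 159.75 → 160
  G: 165 − 27.75 = 137.25 → 137
  B: 0 + 96 = 96 → 96
rgb(160, 137, 96) = #a08960.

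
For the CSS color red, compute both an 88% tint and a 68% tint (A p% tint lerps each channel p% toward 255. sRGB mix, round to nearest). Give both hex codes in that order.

#FFE0E0, #FFADAD

CSS red is rgb(255, 0, 0).
88% tint:
  R: 255 + 0 = 255 → 255
  G: 0 + 0.88×(255−0) = 0 + 224.4 = 224.4 → 224
  B: 0 + 0.88×(255−0) = 0 + 224.4 = 224.4 → 224
  → #FFE0E0
68% tint:
  R: 255 + 0.68×(255−255) = 255 + 0 = 255 → 255
  G: 0 + 0.68×(255−0) = 0 + 173.4 = 173.4 → 173
  B: 0 + 173.4 = 173.4 → 173
  → #FFADAD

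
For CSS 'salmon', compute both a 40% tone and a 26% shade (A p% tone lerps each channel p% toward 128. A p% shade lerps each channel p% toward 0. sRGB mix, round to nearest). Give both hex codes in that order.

#C98078, #B95F54

CSS salmon is rgb(250, 128, 114).
40% tone:
  R: 250 − 48.8 = 201.2 → 201
  G: 128 + 0.4×(128−128) = 128 + 0 = 128 → 128
  B: 114 + 0.4×(128−114) = 114 + 5.6 = 119.6 → 120
  → #C98078
26% shade:
  R: 250 + 0.26×(0−250) = 250 − 65 = 185 → 185
  G: 128 + 0.26×(0−128) = 128 − 33.28 = 94.72 → 95
  B: 114 − 29.64 = 84.36 → 84
  → #B95F54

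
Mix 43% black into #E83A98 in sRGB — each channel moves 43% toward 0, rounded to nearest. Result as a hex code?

#842157

#E83A98 is rgb(232, 58, 152).
Lerp each channel 43% toward 0:
  R: 232 + 0.43×(0−232) = 232 − 99.76 = 132.24 → 132
  G: 58 + 0.43×(0−58) = 58 − 24.94 = 33.06 → 33
  B: 152 − 65.36 = 86.64 → 87
rgb(132, 33, 87) = #842157.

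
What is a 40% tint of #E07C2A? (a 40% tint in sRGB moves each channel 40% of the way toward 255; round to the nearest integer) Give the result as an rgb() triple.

rgb(236, 176, 127)

#E07C2A is rgb(224, 124, 42).
Per channel, c → c + 0.4(255 − c):
  R: 224 + 0.4×(255−224) = 224 + 12.4 = 236.4 → 236
  G: 124 + 0.4×(255−124) = 124 + 52.4 = 176.4 → 176
  B: 42 + 0.4×(255−42) = 42 + 85.2 = 127.2 → 127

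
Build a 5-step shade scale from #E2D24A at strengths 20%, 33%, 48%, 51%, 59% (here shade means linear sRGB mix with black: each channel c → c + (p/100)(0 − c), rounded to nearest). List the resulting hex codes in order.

#E2D24A is rgb(226, 210, 74).
20%: (226 − 45.2 = 180.8→181, 210 − 42 = 168→168, 74 − 14.8 = 59.2→59) → #B5A83B
33%: (226 − 74.58 = 151.42→151, 210 − 69.3 = 140.7→141, 74 − 24.42 = 49.58→50) → #978D32
48%: (226 − 108.48 = 117.52→118, 210 − 100.8 = 109.2→109, 74 − 35.52 = 38.48→38) → #766D26
51%: (226 − 115.26 = 110.74→111, 210 − 107.1 = 102.9→103, 74 − 37.74 = 36.26→36) → #6F6724
59%: (226 − 133.34 = 92.66→93, 210 − 123.9 = 86.1→86, 74 − 43.66 = 30.34→30) → #5D561E

#B5A83B, #978D32, #766D26, #6F6724, #5D561E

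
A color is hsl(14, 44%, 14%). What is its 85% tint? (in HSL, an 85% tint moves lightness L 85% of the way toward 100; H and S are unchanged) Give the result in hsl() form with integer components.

hsl(14, 44%, 87%)

L moves 85% from 14 toward 100: 14 + 73.1 = 87.1 → 87.
H and S are unchanged.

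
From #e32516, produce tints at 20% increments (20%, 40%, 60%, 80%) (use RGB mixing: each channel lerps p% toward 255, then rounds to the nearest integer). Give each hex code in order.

#e95145, #ee7c73, #f4a8a2, #f9d3d0

#e32516 is rgb(227, 37, 22).
20%: (227 + 5.6 = 232.6→233, 37 + 43.6 = 80.6→81, 22 + 46.6 = 68.6→69) → #e95145
40%: (227 + 11.2 = 238.2→238, 37 + 87.2 = 124.2→124, 22 + 93.2 = 115.2→115) → #ee7c73
60%: (227 + 16.8 = 243.8→244, 37 + 130.8 = 167.8→168, 22 + 139.8 = 161.8→162) → #f4a8a2
80%: (227 + 22.4 = 249.4→249, 37 + 174.4 = 211.4→211, 22 + 186.4 = 208.4→208) → #f9d3d0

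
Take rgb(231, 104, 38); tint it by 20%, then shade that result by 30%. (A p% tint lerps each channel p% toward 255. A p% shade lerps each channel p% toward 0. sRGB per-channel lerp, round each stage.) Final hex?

#A55E39

Per channel, c → c + 0.2(255 − c):
  R: 231 + 0.2×(255−231) = 231 + 4.8 = 235.8 → 236
  G: 104 + 0.2×(255−104) = 104 + 30.2 = 134.2 → 134
  B: 38 + 0.2×(255−38) = 38 + 43.4 = 81.4 → 81
After the tint: rgb(236, 134, 81) = #EC8651.
A 30% shade moves each channel 30% toward 0:
  R: 236 − 70.8 = 165.2 → 165
  G: 134 + 0.3×(0−134) = 134 − 40.2 = 93.8 → 94
  B: 81 + 0.3×(0−81) = 81 − 24.3 = 56.7 → 57
rgb(165, 94, 57) = #A55E39.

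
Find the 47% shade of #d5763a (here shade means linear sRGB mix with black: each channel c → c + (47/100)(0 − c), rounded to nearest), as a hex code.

#d5763a is rgb(213, 118, 58).
A 47% shade moves each channel 47% toward 0:
  R: 213 + 0.47×(0−213) = 213 − 100.11 = 112.89 → 113
  G: 118 + 0.47×(0−118) = 118 − 55.46 = 62.54 → 63
  B: 58 − 27.26 = 30.74 → 31
rgb(113, 63, 31) = #713f1f.

#713f1f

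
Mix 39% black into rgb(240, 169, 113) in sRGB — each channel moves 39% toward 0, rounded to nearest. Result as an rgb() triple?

Per channel, c → c + 0.39(0 − c):
  R: 240 − 93.6 = 146.4 → 146
  G: 169 − 65.91 = 103.09 → 103
  B: 113 + 0.39×(0−113) = 113 − 44.07 = 68.93 → 69

rgb(146, 103, 69)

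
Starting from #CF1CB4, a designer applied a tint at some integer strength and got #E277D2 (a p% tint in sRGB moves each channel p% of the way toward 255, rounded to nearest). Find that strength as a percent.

40%

#CF1CB4 is rgb(207, 28, 180); #E277D2 is rgb(226, 119, 210).
On the G channel (widest range): 119 ≈ 28 + (p/100)(255 − 28), so p ≈ 100×(119 − 28)/(255 − 28) = 9100/227 = 40.09.
p = 40 reproduces all three channels after rounding.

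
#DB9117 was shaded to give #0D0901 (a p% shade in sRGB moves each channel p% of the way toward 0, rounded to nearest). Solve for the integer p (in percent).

94%

#DB9117 is rgb(219, 145, 23); #0D0901 is rgb(13, 9, 1).
On the R channel (widest range): 13 ≈ 219 + (p/100)(0 − 219), so p ≈ 100×(13 − 219)/(0 − 219) = -20600/-219 = 94.06.
p = 94 reproduces all three channels after rounding.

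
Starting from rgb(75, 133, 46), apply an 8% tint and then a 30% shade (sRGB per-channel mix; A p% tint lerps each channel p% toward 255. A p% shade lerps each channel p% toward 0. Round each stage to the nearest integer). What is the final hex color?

#3e642c

Lerp each channel 8% toward 255:
  R: 75 + 14.4 = 89.4 → 89
  G: 133 + 0.08×(255−133) = 133 + 9.76 = 142.76 → 143
  B: 46 + 16.72 = 62.72 → 63
After the tint: rgb(89, 143, 63) = #598f3f.
Lerp each channel 30% toward 0:
  R: 89 + 0.3×(0−89) = 89 − 26.7 = 62.3 → 62
  G: 143 − 42.9 = 100.1 → 100
  B: 63 − 18.9 = 44.1 → 44
rgb(62, 100, 44) = #3e642c.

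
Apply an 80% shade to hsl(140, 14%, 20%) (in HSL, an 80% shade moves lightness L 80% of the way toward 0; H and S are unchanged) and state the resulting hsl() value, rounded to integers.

hsl(140, 14%, 4%)

L moves 80% from 20 toward 0: 20 − 16 = 4 → 4.
H and S are unchanged.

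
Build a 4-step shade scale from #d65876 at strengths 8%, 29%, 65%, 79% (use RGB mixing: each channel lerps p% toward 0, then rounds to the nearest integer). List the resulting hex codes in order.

#c5516d, #983e54, #4b1f29, #2d1219

#d65876 is rgb(214, 88, 118).
8%: (214 − 17.12 = 196.88→197, 88 − 7.04 = 80.96→81, 118 − 9.44 = 108.56→109) → #c5516d
29%: (214 − 62.06 = 151.94→152, 88 − 25.52 = 62.48→62, 118 − 34.22 = 83.78→84) → #983e54
65%: (214 − 139.1 = 74.9→75, 88 − 57.2 = 30.8→31, 118 − 76.7 = 41.3→41) → #4b1f29
79%: (214 − 169.06 = 44.94→45, 88 − 69.52 = 18.48→18, 118 − 93.22 = 24.78→25) → #2d1219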